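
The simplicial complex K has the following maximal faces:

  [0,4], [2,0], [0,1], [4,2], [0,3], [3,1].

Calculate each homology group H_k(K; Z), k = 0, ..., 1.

H_0 ≅ Z,  H_1 ≅ Z^2.

Fix the vertex order 0 < 1 < 2 < 3 < 4 and write every simplex with vertices in increasing order. Then dim K = 1 and the simplices of K are:

  0-simplices (5): [0], [1], [2], [3], [4]
  1-simplices (6): [0,1], [0,2], [0,3], [0,4], [1,3], [2,4]

so the chain groups are C_0 ≅ Z^5, C_1 ≅ Z^6.

The boundary map ∂_1: C_1 → C_0 sends each edge [p,q] (with p < q) to q − p. For instance
  ∂[1,3] = [3] − [1].
The 5×6 boundary matrix has rank 4 and Smith normal form diag(1,1,1,1).

Now H_k = ker ∂_k / im ∂_{k+1}, so:

  H_0: rank C_0 − rank ∂_1 = 5 − 4 = 1, and the invariant factors of ∂_1 are all 1, so H_0 = Z.
  H_1: rank ker ∂_1 − rank ∂_2 = (6 − 4) − 0 = 2, and there is no ∂_2, so H_1 = Z^2.

As a check, the Euler characteristic is 5 − 6 = -1, which agrees with 1 − 2 = -1.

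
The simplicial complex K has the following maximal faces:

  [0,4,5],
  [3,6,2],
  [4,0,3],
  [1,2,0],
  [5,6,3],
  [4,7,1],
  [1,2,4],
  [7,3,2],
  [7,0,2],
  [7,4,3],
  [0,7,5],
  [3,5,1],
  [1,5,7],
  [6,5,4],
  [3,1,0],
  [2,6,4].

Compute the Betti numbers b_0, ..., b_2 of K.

b_0 = 1, b_1 = 2, b_2 = 1.

Fix the vertex order 0 < 1 < 2 < 3 < 4 < 5 < 6 < 7 and write every simplex with vertices in increasing order. Then dim K = 2 and the simplices of K are:

  0-simplices (8): [0], [1], [2], [3], [4], [5], [6], [7]
  1-simplices (24): (24 of them)
  2-simplices (16): [0,1,2], [0,1,3], [0,2,7], [0,3,4], [0,4,5], [0,5,7], [1,2,4], [1,3,5], [1,4,7], [1,5,7], [2,3,6], [2,3,7], [2,4,6], [3,4,7], [3,5,6], [4,5,6]

Hence C_0 ≅ Z^8, C_1 ≅ Z^24, C_2 ≅ Z^16.

Boundary ∂_1: C_1 → C_0 maps an edge to its endpoints' difference, ∂[p,q] = q − p.
The resulting 8×24 matrix has rank 7, and its Smith normal form has invariant factors (1,1,1,1,1,1,1).

The boundary map ∂_2: C_2 → C_1 maps a triangle to the signed sum of its edges. For instance
  ∂[2,3,6] = [3,6] − [2,6] + [2,3],
  ∂[1,3,5] = [3,5] − [1,5] + [1,3].
The resulting 24×16 matrix has rank 15, and its Smith normal form has invariant factors (1,1,1,1,1,1,1,1,1,1,1,1,1,1,1).

From H_k ≅ ker(∂_k) / im(∂_{k+1}) we obtain:

  H_0: rank C_0 − rank ∂_1 = 8 − 7 = 1, and the invariant factors of ∂_1 are all 1, so H_0 ≅ Z.
  H_1: rank ker ∂_1 − rank ∂_2 = (24 − 7) − 15 = 2, and the invariant factors of ∂_2 are all 1, so H_1 ≅ Z^2.
  H_2: rank ker ∂_2 − rank ∂_3 = (16 − 15) − 0 = 1, and there is no ∂_3, so H_2 ≅ Z.

As a check, the Euler characteristic is 8 − 24 + 16 = 0, which agrees with 1 − 2 + 1 = 0.

Hence the Betti numbers are b_0 = 1, b_1 = 2, b_2 = 1.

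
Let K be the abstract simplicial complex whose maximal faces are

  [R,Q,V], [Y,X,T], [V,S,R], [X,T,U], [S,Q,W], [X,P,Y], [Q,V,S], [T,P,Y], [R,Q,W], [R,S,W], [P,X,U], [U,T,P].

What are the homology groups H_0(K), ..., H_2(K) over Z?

H_0 = Z^2,  H_1 = 0,  H_2 = Z^2.

We work with the vertex ordering P < Q < R < S < T < U < V < W < X < Y. The simplices of K, each written with vertices in increasing order, are:

  0-simplices (10): P, Q, R, S, T, U, V, W, X, Y
  1-simplices (18): PT, PU, PX, PY, QR, QS, QV, QW, RS, RV, RW, SV, SW, TU, TX, TY, UX, XY
  2-simplices (12): PTU, PTY, PUX, PXY, QRV, QRW, QSV, QSW, RSV, RSW, TUX, TXY

giving chain groups C_0 ≅ Z^10, C_1 ≅ Z^18, C_2 ≅ Z^12.

The boundary map ∂_1: C_1 → C_0 sends each edge [p,q] (with p < q) to q − p.
This gives a 10×18 integer matrix of rank 8; reducing to Smith normal form yields diagonal entries (1,1,1,1,1,1,1,1).

The boundary map ∂_2: C_2 → C_1 sends each 2-simplex [p,q,r] to [q,r] − [p,r] + [p,q]. For instance
  ∂QRW = RW − QW + QR,
  ∂RSW = SW − RW + RS.
The 18×12 boundary matrix has rank 10 and Smith normal form diag(1,1,1,1,1,1,1,1,1,1).

Computing H_k = (kernel of ∂_k) / (image of ∂_{k+1}):

  H_0: rank C_0 − rank ∂_1 = 10 − 8 = 2, and the invariant factors of ∂_1 are all 1, so H_0 = Z^2.
  H_1: rank ker ∂_1 − rank ∂_2 = (18 − 8) − 10 = 0, and the invariant factors of ∂_2 are all 1, so H_1 = 0.
  H_2: rank ker ∂_2 − rank ∂_3 = (12 − 10) − 0 = 2, and there is no ∂_3, so H_2 = Z^2.

(K is a triangulation of the disjoint union of the 2-sphere S^2 and the 2-sphere S^2.)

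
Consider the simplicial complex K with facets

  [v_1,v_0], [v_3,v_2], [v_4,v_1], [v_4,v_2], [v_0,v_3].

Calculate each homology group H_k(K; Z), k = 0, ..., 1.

H_0 ≅ Z,  H_1 ≅ Z.

Order the vertices as v_0 < v_1 < v_2 < v_3 < v_4. Listing each simplex with vertices in this order, K has dimension 1 with simplices:

  0-simplices (5): [v_0], [v_1], [v_2], [v_3], [v_4]
  1-simplices (5): [v_0,v_1], [v_0,v_3], [v_1,v_4], [v_2,v_3], [v_2,v_4]

so the chain groups are C_0 ≅ Z^5, C_1 ≅ Z^5.

∂_1: C_1 → C_0 sends each edge [p,q] (with p < q) to q − p.
The 5×5 boundary matrix has rank 4 and Smith normal form diag(1,1,1,1).

Now H_k = ker ∂_k / im ∂_{k+1}, so:

  H_0: rank C_0 − rank ∂_1 = 5 − 4 = 1, and the invariant factors of ∂_1 are all 1, so H_0 ≅ Z.
  H_1: rank ker ∂_1 − rank ∂_2 = (5 − 4) − 0 = 1, and there is no ∂_2, so H_1 ≅ Z.

As a check, the Euler characteristic is 5 − 5 = 0, which agrees with 1 − 1 = 0.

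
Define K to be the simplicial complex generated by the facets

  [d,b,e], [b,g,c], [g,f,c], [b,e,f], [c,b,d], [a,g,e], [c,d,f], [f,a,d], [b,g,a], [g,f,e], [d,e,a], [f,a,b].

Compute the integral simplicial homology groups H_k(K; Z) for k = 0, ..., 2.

H_0 ≅ Z,  H_1 ≅ Z/2Z,  H_2 = 0.

Order the vertices as a < b < c < d < e < f < g. Listing each simplex with vertices in this order, K has dimension 2 with simplices:

  0-simplices (7): a, b, c, d, e, f, g
  1-simplices (18): ab, ad, ae, af, ag, bc, bd, be, bf, bg, cd, cf, cg, de, df, ef, eg, fg
  2-simplices (12): abf, abg, ade, adf, aeg, bcd, bcg, bde, bef, cdf, cfg, efg

giving chain groups C_0 ≅ Z^7, C_1 ≅ Z^18, C_2 ≅ Z^12.

The boundary map ∂_1: C_1 → C_0 sends each edge [p,q] (with p < q) to q − p. For instance
  ∂fg = g − f.
The resulting 7×18 matrix has rank 6, and its Smith normal form has invariant factors (1,1,1,1,1,1).

The boundary map ∂_2: C_2 → C_1 maps a triangle to the signed sum of its edges. For instance
  ∂bef = ef − bf + be,
  ∂ade = de − ae + ad.
The resulting 18×12 matrix has rank 12, and its Smith normal form has invariant factors (1,1,1,1,1,1,1,1,1,1,1,2).

Computing H_k = (kernel of ∂_k) / (image of ∂_{k+1}):

  H_0: rank C_0 − rank ∂_1 = 7 − 6 = 1, and the invariant factors of ∂_1 are all 1, so H_0 = Z.
  H_1: rank ker ∂_1 − rank ∂_2 = (18 − 6) − 12 = 0, and ∂_2 has invariant factor 2 > 1, so H_1 = Z/2Z.
  H_2: rank ker ∂_2 − rank ∂_3 = (12 − 12) − 0 = 0, and there is no ∂_3, so H_2 = 0.

As a check, the Euler characteristic is 7 − 18 + 12 = 1, which agrees with 1 − 0 + 0 = 1.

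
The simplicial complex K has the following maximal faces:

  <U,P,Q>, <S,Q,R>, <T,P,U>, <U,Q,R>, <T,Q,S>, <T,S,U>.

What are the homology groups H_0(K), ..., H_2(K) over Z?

K has 6 vertices, 12 edges, 6 triangles.
rank ∂_0 = 0, rank ∂_1 = 5 ⇒ b_0 = 6 − 0 − 5 = 1; all invariant factors of ∂_1 are 1 so no torsion. So H_0 ≅ Z.
rank ∂_1 = 5, rank ∂_2 = 6 ⇒ b_1 = 12 − 5 − 6 = 1; all invariant factors of ∂_2 are 1 so no torsion. So H_1 ≅ Z.
rank ∂_2 = 6, rank ∂_3 = 0 ⇒ b_2 = 6 − 6 − 0 = 0. So H_2 ≅ 0.

H_0 ≅ Z,  H_1 ≅ Z,  H_2 = 0.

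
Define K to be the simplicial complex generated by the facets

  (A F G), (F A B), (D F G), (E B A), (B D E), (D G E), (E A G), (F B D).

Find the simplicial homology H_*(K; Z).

Take the total order A < B < D < E < F < G on the vertex set. Then K (dimension 2) consists of the simplices:

  0-simplices (6): A, B, D, E, F, G
  1-simplices (12): AB, AE, AF, AG, BD, BE, BF, DE, DF, DG, EG, FG
  2-simplices (8): ABE, ABF, AEG, AFG, BDE, BDF, DEG, DFG

so the chain groups are C_0 ≅ Z^6, C_1 ≅ Z^12, C_2 ≅ Z^8.

Boundary ∂_1: C_1 → C_0 sends each edge [p,q] (with p < q) to q − p. For instance
  ∂DE = E − D.
This gives a 6×12 integer matrix of rank 5; reducing to Smith normal form yields diagonal entries (1,1,1,1,1).

Boundary ∂_2: C_2 → C_1 sends each 2-simplex [p,q,r] to [q,r] − [p,r] + [p,q]. For instance
  ∂ABF = BF − AF + AB,
  ∂DFG = FG − DG + DF.
The 12×8 boundary matrix has rank 7 and Smith normal form diag(1,1,1,1,1,1,1).

Computing H_k = (kernel of ∂_k) / (image of ∂_{k+1}):

  H_0: rank C_0 − rank ∂_1 = 6 − 5 = 1, and the invariant factors of ∂_1 are all 1, so H_0 = Z.
  H_1: rank ker ∂_1 − rank ∂_2 = (12 − 5) − 7 = 0, and the invariant factors of ∂_2 are all 1, so H_1 = 0.
  H_2: rank ker ∂_2 − rank ∂_3 = (8 − 7) − 0 = 1, and there is no ∂_3, so H_2 = Z.

As a check, the Euler characteristic is 6 − 12 + 8 = 2, which agrees with 1 − 0 + 1 = 2.

H_0 = Z,  H_1 = 0,  H_2 = Z.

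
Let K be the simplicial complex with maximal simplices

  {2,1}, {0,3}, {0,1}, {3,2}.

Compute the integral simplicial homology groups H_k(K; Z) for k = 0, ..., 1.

We work with the vertex ordering 0 < 1 < 2 < 3. The simplices of K, each written with vertices in increasing order, are:

  0-simplices (4): [0], [1], [2], [3]
  1-simplices (4): [0,1], [0,3], [1,2], [2,3]

giving chain groups C_0 ≅ Z^4, C_1 ≅ Z^4.

The boundary map ∂_1: C_1 → C_0 sends each edge [p,q] (with p < q) to q − p.
The resulting 4×4 matrix has rank 3, and its Smith normal form has invariant factors (1,1,1).

From H_k ≅ ker(∂_k) / im(∂_{k+1}) we obtain:

  H_0: rank C_0 − rank ∂_1 = 4 − 3 = 1, and the invariant factors of ∂_1 are all 1, so H_0 ≅ Z.
  H_1: rank ker ∂_1 − rank ∂_2 = (4 − 3) − 0 = 1, and there is no ∂_2, so H_1 ≅ Z.

As a check, the Euler characteristic is 4 − 4 = 0, which agrees with 1 − 1 = 0.

H_0 = Z,  H_1 = Z.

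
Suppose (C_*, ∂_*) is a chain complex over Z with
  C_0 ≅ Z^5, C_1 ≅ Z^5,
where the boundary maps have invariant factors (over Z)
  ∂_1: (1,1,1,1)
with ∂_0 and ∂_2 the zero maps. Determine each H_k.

H_0: b_0 = 5 − 0 − 4 = 1; torsion from ∂_1 factors > 1: none. So H_0 ≅ Z.
H_1: b_1 = 5 − 4 − 0 = 1; torsion from ∂_2 factors > 1: none. So H_1 ≅ Z.

H_0 ≅ Z,  H_1 ≅ Z.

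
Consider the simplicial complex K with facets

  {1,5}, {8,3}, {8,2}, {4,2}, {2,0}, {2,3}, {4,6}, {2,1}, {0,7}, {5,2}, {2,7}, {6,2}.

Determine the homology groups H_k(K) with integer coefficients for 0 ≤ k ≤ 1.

H_0 = Z,  H_1 = Z^4.

Take the total order 0 < 1 < 2 < 3 < 4 < 5 < 6 < 7 < 8 on the vertex set. Then K (dimension 1) consists of the simplices:

  0-simplices (9): [0], [1], [2], [3], [4], [5], [6], [7], [8]
  1-simplices (12): [0,2], [0,7], [1,2], [1,5], [2,3], [2,4], [2,5], [2,6], [2,7], [2,8], [3,8], [4,6]

Hence C_0 ≅ Z^9, C_1 ≅ Z^12.

Boundary ∂_1: C_1 → C_0 is given by ∂[p,q] = [q] − [p].
The 9×12 boundary matrix has rank 8 and Smith normal form diag(1,1,1,1,1,1,1,1).

Computing H_k = (kernel of ∂_k) / (image of ∂_{k+1}):

  H_0: rank C_0 − rank ∂_1 = 9 − 8 = 1, and the invariant factors of ∂_1 are all 1, so H_0 ≅ Z.
  H_1: rank ker ∂_1 − rank ∂_2 = (12 − 8) − 0 = 4, and there is no ∂_2, so H_1 ≅ Z^4.

As a check, the Euler characteristic is 9 − 12 = -3, which agrees with 1 − 4 = -3.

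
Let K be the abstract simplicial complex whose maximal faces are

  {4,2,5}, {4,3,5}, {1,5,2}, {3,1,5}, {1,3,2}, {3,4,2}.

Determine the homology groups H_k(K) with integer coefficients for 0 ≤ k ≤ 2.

H_0 ≅ Z,  H_1 = 0,  H_2 ≅ Z.

Fix the vertex order 1 < 2 < 3 < 4 < 5 and write every simplex with vertices in increasing order. Then dim K = 2 and the simplices of K are:

  0-simplices (5): [1], [2], [3], [4], [5]
  1-simplices (9): [1,2], [1,3], [1,5], [2,3], [2,4], [2,5], [3,4], [3,5], [4,5]
  2-simplices (6): [1,2,3], [1,2,5], [1,3,5], [2,3,4], [2,4,5], [3,4,5]

so the chain groups are C_0 ≅ Z^5, C_1 ≅ Z^9, C_2 ≅ Z^6.

Boundary ∂_1: C_1 → C_0 is given by ∂[p,q] = [q] − [p]. For instance
  ∂[1,5] = [5] − [1].
The resulting 5×9 matrix has rank 4, and its Smith normal form has invariant factors (1,1,1,1).

∂_2: C_2 → C_1 sends each 2-simplex [p,q,r] to [q,r] − [p,r] + [p,q]. For instance
  ∂[3,4,5] = [4,5] − [3,5] + [3,4],
  ∂[2,3,4] = [3,4] − [2,4] + [2,3].
The resulting 9×6 matrix has rank 5, and its Smith normal form has invariant factors (1,1,1,1,1).

From H_k ≅ ker(∂_k) / im(∂_{k+1}) we obtain:

  H_0: rank C_0 − rank ∂_1 = 5 − 4 = 1, and the invariant factors of ∂_1 are all 1, so H_0 = Z.
  H_1: rank ker ∂_1 − rank ∂_2 = (9 − 4) − 5 = 0, and the invariant factors of ∂_2 are all 1, so H_1 = 0.
  H_2: rank ker ∂_2 − rank ∂_3 = (6 − 5) − 0 = 1, and there is no ∂_3, so H_2 = Z.

As a check, the Euler characteristic is 5 − 9 + 6 = 2, which agrees with 1 − 0 + 1 = 2.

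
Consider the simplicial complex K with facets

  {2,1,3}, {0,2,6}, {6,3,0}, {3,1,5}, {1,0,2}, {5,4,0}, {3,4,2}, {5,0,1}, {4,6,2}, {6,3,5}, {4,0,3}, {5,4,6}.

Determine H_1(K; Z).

Take the total order 0 < 1 < 2 < 3 < 4 < 5 < 6 on the vertex set. Then K (dimension 2) consists of the simplices:

  0-simplices (7): [0], [1], [2], [3], [4], [5], [6]
  1-simplices (18): [0,1], [0,2], [0,3], [0,4], [0,5], [0,6], [1,2], [1,3], [1,5], [2,3], [2,4], [2,6], [3,4], [3,5], [3,6], [4,5], [4,6], [5,6]
  2-simplices (12): [0,1,2], [0,1,5], [0,2,6], [0,3,4], [0,3,6], [0,4,5], [1,2,3], [1,3,5], [2,3,4], [2,4,6], [3,5,6], [4,5,6]

so the chain groups are C_0 ≅ Z^7, C_1 ≅ Z^18, C_2 ≅ Z^12.

∂_1: C_1 → C_0 maps an edge to its endpoints' difference, ∂[p,q] = q − p. For instance
  ∂[2,4] = [4] − [2].
The 7×18 boundary matrix has rank 6 and Smith normal form diag(1,1,1,1,1,1).

The boundary map ∂_2: C_2 → C_1 sends each 2-simplex [p,q,r] to [q,r] − [p,r] + [p,q]. For instance
  ∂[1,2,3] = [2,3] − [1,3] + [1,2],
  ∂[3,5,6] = [5,6] − [3,6] + [3,5].
As a 18×12 matrix over Z this has rank 12, with invariant factors (1,1,1,1,1,1,1,1,1,1,1,2).

Now H_k = ker ∂_k / im ∂_{k+1}, so:

  H_1: rank ker ∂_1 − rank ∂_2 = (18 − 6) − 12 = 0, and ∂_2 has invariant factor 2 > 1, so H_1 ≅ Z/2Z.

H_1 ≅ Z/2Z.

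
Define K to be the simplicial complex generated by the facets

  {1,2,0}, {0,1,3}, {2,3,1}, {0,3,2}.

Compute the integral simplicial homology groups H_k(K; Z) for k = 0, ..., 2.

H_0 ≅ Z,  H_1 = 0,  H_2 ≅ Z.

We work with the vertex ordering 0 < 1 < 2 < 3. The simplices of K, each written with vertices in increasing order, are:

  0-simplices (4): [0], [1], [2], [3]
  1-simplices (6): [0,1], [0,2], [0,3], [1,2], [1,3], [2,3]
  2-simplices (4): [0,1,2], [0,1,3], [0,2,3], [1,2,3]

giving chain groups C_0 ≅ Z^4, C_1 ≅ Z^6, C_2 ≅ Z^4.

The boundary map ∂_1: C_1 → C_0 maps an edge to its endpoints' difference, ∂[p,q] = q − p. For instance
  ∂[2,3] = [3] − [2].
As a 4×6 matrix over Z this has rank 3, with invariant factors (1,1,1).

∂_2: C_2 → C_1 maps a triangle to the signed sum of its edges. For instance
  ∂[0,1,2] = [1,2] − [0,2] + [0,1],
  ∂[0,2,3] = [2,3] − [0,3] + [0,2].
This gives a 6×4 integer matrix of rank 3; reducing to Smith normal form yields diagonal entries (1,1,1).

Now H_k = ker ∂_k / im ∂_{k+1}, so:

  H_0: rank C_0 − rank ∂_1 = 4 − 3 = 1, and the invariant factors of ∂_1 are all 1, so H_0 ≅ Z.
  H_1: rank ker ∂_1 − rank ∂_2 = (6 − 3) − 3 = 0, and the invariant factors of ∂_2 are all 1, so H_1 ≅ 0.
  H_2: rank ker ∂_2 − rank ∂_3 = (4 − 3) − 0 = 1, and there is no ∂_3, so H_2 ≅ Z.

As a check, the Euler characteristic is 4 − 6 + 4 = 2, which agrees with 1 − 0 + 1 = 2.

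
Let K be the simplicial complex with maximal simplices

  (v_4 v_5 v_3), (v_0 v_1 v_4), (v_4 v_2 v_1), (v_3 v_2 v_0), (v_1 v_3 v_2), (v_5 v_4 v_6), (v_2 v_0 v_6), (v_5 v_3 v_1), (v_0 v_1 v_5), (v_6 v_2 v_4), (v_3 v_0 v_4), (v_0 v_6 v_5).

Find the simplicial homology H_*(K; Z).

H_0 ≅ Z,  H_1 ≅ Z_2,  H_2 = 0.

Order the vertices as v_0 < v_1 < v_2 < v_3 < v_4 < v_5 < v_6. Listing each simplex with vertices in this order, K has dimension 2 with simplices:

  0-simplices (7): [v_0], [v_1], [v_2], [v_3], [v_4], [v_5], [v_6]
  1-simplices (18): (18 of them)
  2-simplices (12): (12 of them)

so the chain groups are C_0 ≅ Z^7, C_1 ≅ Z^18, C_2 ≅ Z^12.

Boundary ∂_1: C_1 → C_0 sends each edge [p,q] (with p < q) to q − p. For instance
  ∂[v_0,v_5] = [v_5] − [v_0].
The 7×18 boundary matrix has rank 6 and Smith normal form diag(1,1,1,1,1,1).

∂_2: C_2 → C_1 maps a triangle to the signed sum of its edges. For instance
  ∂[v_0,v_1,v_5] = [v_1,v_5] − [v_0,v_5] + [v_0,v_1],
  ∂[v_3,v_4,v_5] = [v_4,v_5] − [v_3,v_5] + [v_3,v_4].
The 18×12 boundary matrix has rank 12 and Smith normal form diag(1,1,1,1,1,1,1,1,1,1,1,2).

Reading off H_k = ker ∂_k / im ∂_{k+1}:

  H_0: rank C_0 − rank ∂_1 = 7 − 6 = 1, and the invariant factors of ∂_1 are all 1, so H_0 = Z.
  H_1: rank ker ∂_1 − rank ∂_2 = (18 − 6) − 12 = 0, and ∂_2 has invariant factor 2 > 1, so H_1 = Z_2.
  H_2: rank ker ∂_2 − rank ∂_3 = (12 − 12) − 0 = 0, and there is no ∂_3, so H_2 = 0.

(K is a triangulation of the real projective plane RP^2.)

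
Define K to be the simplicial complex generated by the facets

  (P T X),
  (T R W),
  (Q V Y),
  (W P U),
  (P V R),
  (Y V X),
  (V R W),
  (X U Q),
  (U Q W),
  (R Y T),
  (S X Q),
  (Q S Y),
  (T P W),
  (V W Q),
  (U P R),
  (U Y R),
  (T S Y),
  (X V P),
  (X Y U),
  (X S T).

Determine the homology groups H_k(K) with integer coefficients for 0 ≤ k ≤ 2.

H_0 = Z,  H_1 = Z ⊕ Z_2,  H_2 = 0.

K has 10 vertices, 30 edges, 20 triangles.
rank ∂_0 = 0, rank ∂_1 = 9 ⇒ b_0 = 10 − 0 − 9 = 1; all invariant factors of ∂_1 are 1 so no torsion. So H_0 ≅ Z.
rank ∂_1 = 9, rank ∂_2 = 20 ⇒ b_1 = 30 − 9 − 20 = 1; ∂_2 has invariant factor(s) [2] giving torsion. So H_1 ≅ Z ⊕ Z_2.
rank ∂_2 = 20, rank ∂_3 = 0 ⇒ b_2 = 20 − 20 − 0 = 0. So H_2 ≅ 0.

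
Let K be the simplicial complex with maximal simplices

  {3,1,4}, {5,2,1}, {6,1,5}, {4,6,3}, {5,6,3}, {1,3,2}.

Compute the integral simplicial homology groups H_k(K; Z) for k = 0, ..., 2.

K has 6 vertices, 12 edges, 6 triangles.
rank ∂_0 = 0, rank ∂_1 = 5 ⇒ b_0 = 6 − 0 − 5 = 1; all invariant factors of ∂_1 are 1 so no torsion. So H_0 ≅ Z.
rank ∂_1 = 5, rank ∂_2 = 6 ⇒ b_1 = 12 − 5 − 6 = 1; all invariant factors of ∂_2 are 1 so no torsion. So H_1 ≅ Z.
rank ∂_2 = 6, rank ∂_3 = 0 ⇒ b_2 = 6 − 6 − 0 = 0. So H_2 ≅ 0.

H_0 ≅ Z,  H_1 ≅ Z,  H_2 = 0.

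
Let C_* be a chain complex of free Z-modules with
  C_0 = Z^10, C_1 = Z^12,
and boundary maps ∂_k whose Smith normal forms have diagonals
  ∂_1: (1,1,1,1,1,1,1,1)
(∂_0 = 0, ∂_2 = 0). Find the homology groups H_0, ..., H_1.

H_0 ≅ Z^2,  H_1 ≅ Z^4.

H_0: b_0 = 10 − 0 − 8 = 2; torsion from ∂_1 factors > 1: none. So H_0 ≅ Z^2.
H_1: b_1 = 12 − 8 − 0 = 4; torsion from ∂_2 factors > 1: none. So H_1 ≅ Z^4.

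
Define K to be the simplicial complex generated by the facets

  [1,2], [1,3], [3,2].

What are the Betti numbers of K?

Fix the vertex order 1 < 2 < 3 and write every simplex with vertices in increasing order. Then dim K = 1 and the simplices of K are:

  0-simplices (3): [1], [2], [3]
  1-simplices (3): [1,2], [1,3], [2,3]

giving chain groups C_0 ≅ Z^3, C_1 ≅ Z^3.

∂_1: C_1 → C_0 maps an edge to its endpoints' difference, ∂[p,q] = q − p. For instance
  ∂[2,3] = [3] − [2].
The 3×3 boundary matrix has rank 2 and Smith normal form diag(1,1).

Now H_k = ker ∂_k / im ∂_{k+1}, so:

  H_0: rank C_0 − rank ∂_1 = 3 − 2 = 1, and the invariant factors of ∂_1 are all 1, so H_0 = Z.
  H_1: rank ker ∂_1 − rank ∂_2 = (3 − 2) − 0 = 1, and there is no ∂_2, so H_1 = Z.

As a check, the Euler characteristic is 3 − 3 = 0, which agrees with 1 − 1 = 0.

Hence the Betti numbers are b_0 = 1, b_1 = 1.

b_0 = 1, b_1 = 1.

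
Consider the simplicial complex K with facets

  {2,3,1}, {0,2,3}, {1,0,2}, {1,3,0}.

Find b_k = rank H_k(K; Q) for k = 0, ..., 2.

Fix the vertex order 0 < 1 < 2 < 3 and write every simplex with vertices in increasing order. Then dim K = 2 and the simplices of K are:

  0-simplices (4): [0], [1], [2], [3]
  1-simplices (6): [0,1], [0,2], [0,3], [1,2], [1,3], [2,3]
  2-simplices (4): [0,1,2], [0,1,3], [0,2,3], [1,2,3]

Hence C_0 ≅ Z^4, C_1 ≅ Z^6, C_2 ≅ Z^4.

The boundary map ∂_1: C_1 → C_0 sends each edge [p,q] (with p < q) to q − p.
The resulting 4×6 matrix has rank 3, and its Smith normal form has invariant factors (1,1,1).

∂_2: C_2 → C_1 acts by ∂[p,q,r] = [q,r] − [p,r] + [p,q]. For instance
  ∂[0,2,3] = [2,3] − [0,3] + [0,2],
  ∂[1,2,3] = [2,3] − [1,3] + [1,2].
The resulting 6×4 matrix has rank 3, and its Smith normal form has invariant factors (1,1,1).

Computing H_k = (kernel of ∂_k) / (image of ∂_{k+1}):

  H_0: rank C_0 − rank ∂_1 = 4 − 3 = 1, and the invariant factors of ∂_1 are all 1, so H_0 = Z.
  H_1: rank ker ∂_1 − rank ∂_2 = (6 − 3) − 3 = 0, and the invariant factors of ∂_2 are all 1, so H_1 = 0.
  H_2: rank ker ∂_2 − rank ∂_3 = (4 − 3) − 0 = 1, and there is no ∂_3, so H_2 = Z.

Hence the Betti numbers are b_0 = 1, b_1 = 0, b_2 = 1.

b_0 = 1, b_1 = 0, b_2 = 1.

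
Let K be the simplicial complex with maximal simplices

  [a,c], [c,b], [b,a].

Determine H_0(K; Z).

H_0 = Z.

We work with the vertex ordering a < b < c. The simplices of K, each written with vertices in increasing order, are:

  0-simplices (3): a, b, c
  1-simplices (3): ab, ac, bc

giving chain groups C_0 ≅ Z^3, C_1 ≅ Z^3.

∂_1: C_1 → C_0 is given by ∂[p,q] = [q] − [p]. For instance
  ∂ab = b − a.
This gives a 3×3 integer matrix of rank 2; reducing to Smith normal form yields diagonal entries (1,1).

Now H_k = ker ∂_k / im ∂_{k+1}, so:

  H_0: rank C_0 − rank ∂_1 = 3 − 2 = 1, and the invariant factors of ∂_1 are all 1, so H_0 ≅ Z.

(K is a triangulation of the circle S^1.)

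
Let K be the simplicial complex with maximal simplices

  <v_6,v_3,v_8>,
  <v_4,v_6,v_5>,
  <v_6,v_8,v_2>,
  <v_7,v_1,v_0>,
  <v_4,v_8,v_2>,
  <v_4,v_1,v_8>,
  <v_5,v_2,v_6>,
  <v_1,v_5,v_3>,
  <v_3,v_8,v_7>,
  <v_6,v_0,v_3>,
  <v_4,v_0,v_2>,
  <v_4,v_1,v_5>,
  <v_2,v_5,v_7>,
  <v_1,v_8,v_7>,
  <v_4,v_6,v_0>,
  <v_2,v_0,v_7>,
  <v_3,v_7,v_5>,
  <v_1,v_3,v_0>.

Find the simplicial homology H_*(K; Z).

H_0 = Z,  H_1 = Z × Z/2,  H_2 = 0.

We work with the vertex ordering v_0 < v_1 < v_2 < v_3 < v_4 < v_5 < v_6 < v_7 < v_8. The simplices of K, each written with vertices in increasing order, are:

  0-simplices (9): [v_0], [v_1], [v_2], [v_3], [v_4], [v_5], [v_6], [v_7], [v_8]
  1-simplices (27): (27 of them)
  2-simplices (18): (18 of them)

Hence C_0 ≅ Z^9, C_1 ≅ Z^27, C_2 ≅ Z^18.

∂_1: C_1 → C_0 maps an edge to its endpoints' difference, ∂[p,q] = q − p. For instance
  ∂[v_4,v_5] = [v_5] − [v_4].
This gives a 9×27 integer matrix of rank 8; reducing to Smith normal form yields diagonal entries (1,1,1,1,1,1,1,1).

∂_2: C_2 → C_1 acts by ∂[p,q,r] = [q,r] − [p,r] + [p,q]. For instance
  ∂[v_4,v_5,v_6] = [v_5,v_6] − [v_4,v_6] + [v_4,v_5],
  ∂[v_0,v_2,v_4] = [v_2,v_4] − [v_0,v_4] + [v_0,v_2].
The resulting 27×18 matrix has rank 18, and its Smith normal form has invariant factors (1,1,1,1,1,1,1,1,1,1,1,1,1,1,1,1,1,2).

Now H_k = ker ∂_k / im ∂_{k+1}, so:

  H_0: rank C_0 − rank ∂_1 = 9 − 8 = 1, and the invariant factors of ∂_1 are all 1, so H_0 ≅ Z.
  H_1: rank ker ∂_1 − rank ∂_2 = (27 − 8) − 18 = 1, and ∂_2 has invariant factor 2 > 1, so H_1 ≅ Z × Z/2.
  H_2: rank ker ∂_2 − rank ∂_3 = (18 − 18) − 0 = 0, and there is no ∂_3, so H_2 ≅ 0.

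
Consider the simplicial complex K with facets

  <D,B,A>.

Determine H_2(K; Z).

Take the total order A < B < D on the vertex set. Then K (dimension 2) consists of the simplices:

  0-simplices (3): A, B, D
  1-simplices (3): AB, AD, BD
  2-simplices (1): ABD

so the chain groups are C_0 ≅ Z^3, C_1 ≅ Z^3, C_2 ≅ Z^1.

The boundary map ∂_1: C_1 → C_0 sends each edge [p,q] (with p < q) to q − p. For instance
  ∂AD = D − A.
As a 3×3 matrix over Z this has rank 2, with invariant factors (1,1).

Boundary ∂_2: C_2 → C_1 acts by ∂[p,q,r] = [q,r] − [p,r] + [p,q]. For instance
  ∂ABD = BD − AD + AB.
The 3×1 boundary matrix has rank 1 and Smith normal form diag(1).

Now H_k = ker ∂_k / im ∂_{k+1}, so:

  H_2: rank ker ∂_2 − rank ∂_3 = (1 − 1) − 0 = 0, and there is no ∂_3, so H_2 = 0.

H_2 = 0.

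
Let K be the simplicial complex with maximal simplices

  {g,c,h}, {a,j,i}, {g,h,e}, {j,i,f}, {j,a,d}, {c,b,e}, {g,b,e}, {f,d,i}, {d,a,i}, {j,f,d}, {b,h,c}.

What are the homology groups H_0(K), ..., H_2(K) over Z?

H_0 = Z^2,  H_1 = Z,  H_2 = Z.

Fix the vertex order a < b < c < d < e < f < g < h < i < j and write every simplex with vertices in increasing order. Then dim K = 2 and the simplices of K are:

  0-simplices (10): a, b, c, d, e, f, g, h, i, j
  1-simplices (19): ad, ai, aj, bc, be, bg, bh, ce, cg, ch, df, di, dj, eg, eh, fi, fj, gh, ij
  2-simplices (11): adi, adj, aij, bce, bch, beg, cgh, dfi, dfj, egh, fij

giving chain groups C_0 ≅ Z^10, C_1 ≅ Z^19, C_2 ≅ Z^11.

The boundary map ∂_1: C_1 → C_0 sends each edge [p,q] (with p < q) to q − p. For instance
  ∂gh = h − g.
The 10×19 boundary matrix has rank 8 and Smith normal form diag(1,1,1,1,1,1,1,1).

∂_2: C_2 → C_1 acts by ∂[p,q,r] = [q,r] − [p,r] + [p,q]. For instance
  ∂egh = gh − eh + eg,
  ∂dfi = fi − di + df.
The resulting 19×11 matrix has rank 10, and its Smith normal form has invariant factors (1,1,1,1,1,1,1,1,1,1).

Computing H_k = (kernel of ∂_k) / (image of ∂_{k+1}):

  H_0: rank C_0 − rank ∂_1 = 10 − 8 = 2, and the invariant factors of ∂_1 are all 1, so H_0 = Z^2.
  H_1: rank ker ∂_1 − rank ∂_2 = (19 − 8) − 10 = 1, and the invariant factors of ∂_2 are all 1, so H_1 = Z.
  H_2: rank ker ∂_2 − rank ∂_3 = (11 − 10) − 0 = 1, and there is no ∂_3, so H_2 = Z.

As a check, the Euler characteristic is 10 − 19 + 11 = 2, which agrees with 2 − 1 + 1 = 2.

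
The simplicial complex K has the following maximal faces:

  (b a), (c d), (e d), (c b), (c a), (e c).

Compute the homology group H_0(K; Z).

H_0 = Z.

Order the vertices as a < b < c < d < e. Listing each simplex with vertices in this order, K has dimension 1 with simplices:

  0-simplices (5): a, b, c, d, e
  1-simplices (6): ab, ac, bc, cd, ce, de

so the chain groups are C_0 ≅ Z^5, C_1 ≅ Z^6.

Boundary ∂_1: C_1 → C_0 sends each edge [p,q] (with p < q) to q − p. For instance
  ∂ac = c − a.
As a 5×6 matrix over Z this has rank 4, with invariant factors (1,1,1,1).

Computing H_k = (kernel of ∂_k) / (image of ∂_{k+1}):

  H_0: rank C_0 − rank ∂_1 = 5 − 4 = 1, and the invariant factors of ∂_1 are all 1, so H_0 = Z.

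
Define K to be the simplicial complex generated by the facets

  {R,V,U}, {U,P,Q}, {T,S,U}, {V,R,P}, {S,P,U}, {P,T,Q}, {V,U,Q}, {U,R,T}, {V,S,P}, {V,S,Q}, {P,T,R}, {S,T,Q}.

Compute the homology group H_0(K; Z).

Take the total order P < Q < R < S < T < U < V on the vertex set. Then K (dimension 2) consists of the simplices:

  0-simplices (7): P, Q, R, S, T, U, V
  1-simplices (18): PQ, PR, PS, PT, PU, PV, QS, QT, QU, QV, RT, RU, RV, ST, SU, SV, TU, UV
  2-simplices (12): PQT, PQU, PRT, PRV, PSU, PSV, QST, QSV, QUV, RTU, RUV, STU

so the chain groups are C_0 ≅ Z^7, C_1 ≅ Z^18, C_2 ≅ Z^12.

Boundary ∂_1: C_1 → C_0 sends each edge [p,q] (with p < q) to q − p. For instance
  ∂ST = T − S.
This gives a 7×18 integer matrix of rank 6; reducing to Smith normal form yields diagonal entries (1,1,1,1,1,1).

∂_2: C_2 → C_1 sends each 2-simplex [p,q,r] to [q,r] − [p,r] + [p,q]. For instance
  ∂RUV = UV − RV + RU,
  ∂PRV = RV − PV + PR.
As a 18×12 matrix over Z this has rank 12, with invariant factors (1,1,1,1,1,1,1,1,1,1,1,2).

Reading off H_k = ker ∂_k / im ∂_{k+1}:

  H_0: rank C_0 − rank ∂_1 = 7 − 6 = 1, and the invariant factors of ∂_1 are all 1, so H_0 = Z.

H_0 = Z.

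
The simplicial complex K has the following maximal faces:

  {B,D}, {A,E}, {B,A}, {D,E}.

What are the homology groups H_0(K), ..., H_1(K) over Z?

We work with the vertex ordering A < B < D < E. The simplices of K, each written with vertices in increasing order, are:

  0-simplices (4): A, B, D, E
  1-simplices (4): AB, AE, BD, DE

giving chain groups C_0 ≅ Z^4, C_1 ≅ Z^4.

Boundary ∂_1: C_1 → C_0 maps an edge to its endpoints' difference, ∂[p,q] = q − p. For instance
  ∂DE = E − D.
As a 4×4 matrix over Z this has rank 3, with invariant factors (1,1,1).

Computing H_k = (kernel of ∂_k) / (image of ∂_{k+1}):

  H_0: rank C_0 − rank ∂_1 = 4 − 3 = 1, and the invariant factors of ∂_1 are all 1, so H_0 = Z.
  H_1: rank ker ∂_1 − rank ∂_2 = (4 − 3) − 0 = 1, and there is no ∂_2, so H_1 = Z.

As a check, the Euler characteristic is 4 − 4 = 0, which agrees with 1 − 1 = 0.

H_0 = Z,  H_1 = Z.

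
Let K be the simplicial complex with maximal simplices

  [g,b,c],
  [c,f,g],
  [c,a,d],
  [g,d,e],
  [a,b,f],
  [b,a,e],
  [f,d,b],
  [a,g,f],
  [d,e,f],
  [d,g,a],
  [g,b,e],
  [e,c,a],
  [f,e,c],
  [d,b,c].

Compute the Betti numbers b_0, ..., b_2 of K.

b_0 = 1, b_1 = 2, b_2 = 1.

Fix the vertex order a < b < c < d < e < f < g and write every simplex with vertices in increasing order. Then dim K = 2 and the simplices of K are:

  0-simplices (7): a, b, c, d, e, f, g
  1-simplices (21): ab, ac, ad, ae, af, ag, bc, bd, be, bf, bg, cd, ce, cf, cg, de, df, dg, ef, eg, fg
  2-simplices (14): abe, abf, acd, ace, adg, afg, bcd, bcg, bdf, beg, cef, cfg, def, deg

Hence C_0 ≅ Z^7, C_1 ≅ Z^21, C_2 ≅ Z^14.

Boundary ∂_1: C_1 → C_0 maps an edge to its endpoints' difference, ∂[p,q] = q − p.
The resulting 7×21 matrix has rank 6, and its Smith normal form has invariant factors (1,1,1,1,1,1).

∂_2: C_2 → C_1 maps a triangle to the signed sum of its edges. For instance
  ∂beg = eg − bg + be,
  ∂adg = dg − ag + ad.
The resulting 21×14 matrix has rank 13, and its Smith normal form has invariant factors (1,1,1,1,1,1,1,1,1,1,1,1,1).

From H_k ≅ ker(∂_k) / im(∂_{k+1}) we obtain:

  H_0: rank C_0 − rank ∂_1 = 7 − 6 = 1, and the invariant factors of ∂_1 are all 1, so H_0 = Z.
  H_1: rank ker ∂_1 − rank ∂_2 = (21 − 6) − 13 = 2, and the invariant factors of ∂_2 are all 1, so H_1 = Z^2.
  H_2: rank ker ∂_2 − rank ∂_3 = (14 − 13) − 0 = 1, and there is no ∂_3, so H_2 = Z.

As a check, the Euler characteristic is 7 − 21 + 14 = 0, which agrees with 1 − 2 + 1 = 0.
(K is a triangulation of the torus T^2.)

Hence the Betti numbers are b_0 = 1, b_1 = 2, b_2 = 1.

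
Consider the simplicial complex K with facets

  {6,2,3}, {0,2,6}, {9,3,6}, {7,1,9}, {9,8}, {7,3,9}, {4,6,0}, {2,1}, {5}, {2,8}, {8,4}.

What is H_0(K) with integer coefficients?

Order the vertices as 0 < 1 < 2 < 3 < 4 < 5 < 6 < 7 < 8 < 9. Listing each simplex with vertices in this order, K has dimension 2 with simplices:

  0-simplices (10): [0], [1], [2], [3], [4], [5], [6], [7], [8], [9]
  1-simplices (17): [0,2], [0,4], [0,6], [1,2], [1,7], [1,9], [2,3], [2,6], [2,8], [3,6], [3,7], [3,9], [4,6], [4,8], [6,9], [7,9], [8,9]
  2-simplices (6): [0,2,6], [0,4,6], [1,7,9], [2,3,6], [3,6,9], [3,7,9]

Hence C_0 ≅ Z^10, C_1 ≅ Z^17, C_2 ≅ Z^6.

The boundary map ∂_1: C_1 → C_0 is given by ∂[p,q] = [q] − [p].
The resulting 10×17 matrix has rank 8, and its Smith normal form has invariant factors (1,1,1,1,1,1,1,1).

The boundary map ∂_2: C_2 → C_1 sends each 2-simplex [p,q,r] to [q,r] − [p,r] + [p,q]. For instance
  ∂[2,3,6] = [3,6] − [2,6] + [2,3],
  ∂[0,4,6] = [4,6] − [0,6] + [0,4].
The 17×6 boundary matrix has rank 6 and Smith normal form diag(1,1,1,1,1,1).

Now H_k = ker ∂_k / im ∂_{k+1}, so:

  H_0: rank C_0 − rank ∂_1 = 10 − 8 = 2, and the invariant factors of ∂_1 are all 1, so H_0 = Z^2.

H_0 = Z^2.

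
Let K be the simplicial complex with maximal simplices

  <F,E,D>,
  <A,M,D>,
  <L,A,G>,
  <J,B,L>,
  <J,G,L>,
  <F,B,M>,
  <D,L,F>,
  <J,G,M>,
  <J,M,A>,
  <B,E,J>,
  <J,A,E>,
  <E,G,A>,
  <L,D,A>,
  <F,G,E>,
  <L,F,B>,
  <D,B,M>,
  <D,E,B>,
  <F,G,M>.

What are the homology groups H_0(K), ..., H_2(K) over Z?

Order the vertices as A < B < D < E < F < G < J < L < M. Listing each simplex with vertices in this order, K has dimension 2 with simplices:

  0-simplices (9): A, B, D, E, F, G, J, L, M
  1-simplices (27): AD, AE, AG, AJ, AL, AM, BD, BE, BF, BJ, BL, BM, DE, DF, DL, DM, EF, EG, EJ, FG, FL, FM, GJ, GL, GM, JL, JM
  2-simplices (18): ADL, ADM, AEG, AEJ, AGL, AJM, BDE, BDM, BEJ, BFL, BFM, BJL, DEF, DFL, EFG, FGM, GJL, GJM

giving chain groups C_0 ≅ Z^9, C_1 ≅ Z^27, C_2 ≅ Z^18.

∂_1: C_1 → C_0 is given by ∂[p,q] = [q] − [p]. For instance
  ∂GM = M − G.
The resulting 9×27 matrix has rank 8, and its Smith normal form has invariant factors (1,1,1,1,1,1,1,1).

The boundary map ∂_2: C_2 → C_1 acts by ∂[p,q,r] = [q,r] − [p,r] + [p,q]. For instance
  ∂BFM = FM − BM + BF,
  ∂DFL = FL − DL + DF.
The resulting 27×18 matrix has rank 18, and its Smith normal form has invariant factors (1,1,1,1,1,1,1,1,1,1,1,1,1,1,1,1,1,2).

Computing H_k = (kernel of ∂_k) / (image of ∂_{k+1}):

  H_0: rank C_0 − rank ∂_1 = 9 − 8 = 1, and the invariant factors of ∂_1 are all 1, so H_0 ≅ Z.
  H_1: rank ker ∂_1 − rank ∂_2 = (27 − 8) − 18 = 1, and ∂_2 has invariant factor 2 > 1, so H_1 ≅ Z ⊕ Z/2.
  H_2: rank ker ∂_2 − rank ∂_3 = (18 − 18) − 0 = 0, and there is no ∂_3, so H_2 ≅ 0.

(K is a triangulation of the Klein bottle.)

H_0 ≅ Z,  H_1 ≅ Z ⊕ Z/2,  H_2 = 0.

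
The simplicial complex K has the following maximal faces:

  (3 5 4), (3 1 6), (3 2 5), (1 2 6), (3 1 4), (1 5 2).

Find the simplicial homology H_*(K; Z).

K has 6 vertices, 12 edges, 6 triangles.
rank ∂_0 = 0, rank ∂_1 = 5 ⇒ b_0 = 6 − 0 − 5 = 1; all invariant factors of ∂_1 are 1 so no torsion. So H_0 = Z.
rank ∂_1 = 5, rank ∂_2 = 6 ⇒ b_1 = 12 − 5 − 6 = 1; all invariant factors of ∂_2 are 1 so no torsion. So H_1 = Z.
rank ∂_2 = 6, rank ∂_3 = 0 ⇒ b_2 = 6 − 6 − 0 = 0. So H_2 = 0.

H_0 = Z,  H_1 = Z,  H_2 = 0.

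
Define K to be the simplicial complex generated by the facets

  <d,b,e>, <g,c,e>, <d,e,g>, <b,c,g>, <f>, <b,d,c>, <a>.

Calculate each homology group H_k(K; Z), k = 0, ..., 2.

H_0 = Z^3,  H_1 = Z,  H_2 = 0.

We work with the vertex ordering a < b < c < d < e < f < g. The simplices of K, each written with vertices in increasing order, are:

  0-simplices (7): a, b, c, d, e, f, g
  1-simplices (10): bc, bd, be, bg, cd, ce, cg, de, dg, eg
  2-simplices (5): bcd, bcg, bde, ceg, deg

giving chain groups C_0 ≅ Z^7, C_1 ≅ Z^10, C_2 ≅ Z^5.

The boundary map ∂_1: C_1 → C_0 maps an edge to its endpoints' difference, ∂[p,q] = q − p. For instance
  ∂dg = g − d.
As a 7×10 matrix over Z this has rank 4, with invariant factors (1,1,1,1).

Boundary ∂_2: C_2 → C_1 sends each 2-simplex [p,q,r] to [q,r] − [p,r] + [p,q]. For instance
  ∂bcg = cg − bg + bc,
  ∂ceg = eg − cg + ce.
The resulting 10×5 matrix has rank 5, and its Smith normal form has invariant factors (1,1,1,1,1).

From H_k ≅ ker(∂_k) / im(∂_{k+1}) we obtain:

  H_0: rank C_0 − rank ∂_1 = 7 − 4 = 3, and the invariant factors of ∂_1 are all 1, so H_0 ≅ Z^3.
  H_1: rank ker ∂_1 − rank ∂_2 = (10 − 4) − 5 = 1, and the invariant factors of ∂_2 are all 1, so H_1 ≅ Z.
  H_2: rank ker ∂_2 − rank ∂_3 = (5 − 5) − 0 = 0, and there is no ∂_3, so H_2 ≅ 0.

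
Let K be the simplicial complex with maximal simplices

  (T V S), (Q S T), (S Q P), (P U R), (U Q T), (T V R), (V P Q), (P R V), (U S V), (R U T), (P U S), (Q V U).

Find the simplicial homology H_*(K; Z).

H_0 = Z,  H_1 = Z/2,  H_2 = 0.

We work with the vertex ordering P < Q < R < S < T < U < V. The simplices of K, each written with vertices in increasing order, are:

  0-simplices (7): P, Q, R, S, T, U, V
  1-simplices (18): PQ, PR, PS, PU, PV, QS, QT, QU, QV, RT, RU, RV, ST, SU, SV, TU, TV, UV
  2-simplices (12): PQS, PQV, PRU, PRV, PSU, QST, QTU, QUV, RTU, RTV, STV, SUV

giving chain groups C_0 ≅ Z^7, C_1 ≅ Z^18, C_2 ≅ Z^12.

∂_1: C_1 → C_0 is given by ∂[p,q] = [q] − [p]. For instance
  ∂PS = S − P.
This gives a 7×18 integer matrix of rank 6; reducing to Smith normal form yields diagonal entries (1,1,1,1,1,1).

The boundary map ∂_2: C_2 → C_1 maps a triangle to the signed sum of its edges. For instance
  ∂RTU = TU − RU + RT,
  ∂PSU = SU − PU + PS.
The 18×12 boundary matrix has rank 12 and Smith normal form diag(1,1,1,1,1,1,1,1,1,1,1,2).

From H_k ≅ ker(∂_k) / im(∂_{k+1}) we obtain:

  H_0: rank C_0 − rank ∂_1 = 7 − 6 = 1, and the invariant factors of ∂_1 are all 1, so H_0 ≅ Z.
  H_1: rank ker ∂_1 − rank ∂_2 = (18 − 6) − 12 = 0, and ∂_2 has invariant factor 2 > 1, so H_1 ≅ Z/2.
  H_2: rank ker ∂_2 − rank ∂_3 = (12 − 12) − 0 = 0, and there is no ∂_3, so H_2 ≅ 0.

(K is a triangulation of the real projective plane RP^2.)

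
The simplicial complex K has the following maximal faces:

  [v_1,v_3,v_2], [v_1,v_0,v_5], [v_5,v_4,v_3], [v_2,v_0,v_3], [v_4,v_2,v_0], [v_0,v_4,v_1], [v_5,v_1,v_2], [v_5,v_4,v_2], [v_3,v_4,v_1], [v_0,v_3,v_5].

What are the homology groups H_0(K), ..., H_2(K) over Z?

Order the vertices as v_0 < v_1 < v_2 < v_3 < v_4 < v_5. Listing each simplex with vertices in this order, K has dimension 2 with simplices:

  0-simplices (6): [v_0], [v_1], [v_2], [v_3], [v_4], [v_5]
  1-simplices (15): (15 of them)
  2-simplices (10): [v_0,v_1,v_4], [v_0,v_1,v_5], [v_0,v_2,v_3], [v_0,v_2,v_4], [v_0,v_3,v_5], [v_1,v_2,v_3], [v_1,v_2,v_5], [v_1,v_3,v_4], [v_2,v_4,v_5], [v_3,v_4,v_5]

so the chain groups are C_0 ≅ Z^6, C_1 ≅ Z^15, C_2 ≅ Z^10.

The boundary map ∂_1: C_1 → C_0 sends each edge [p,q] (with p < q) to q − p. For instance
  ∂[v_1,v_5] = [v_5] − [v_1].
The resulting 6×15 matrix has rank 5, and its Smith normal form has invariant factors (1,1,1,1,1).

Boundary ∂_2: C_2 → C_1 maps a triangle to the signed sum of its edges. For instance
  ∂[v_0,v_1,v_5] = [v_1,v_5] − [v_0,v_5] + [v_0,v_1],
  ∂[v_0,v_3,v_5] = [v_3,v_5] − [v_0,v_5] + [v_0,v_3].
As a 15×10 matrix over Z this has rank 10, with invariant factors (1,1,1,1,1,1,1,1,1,2).

From H_k ≅ ker(∂_k) / im(∂_{k+1}) we obtain:

  H_0: rank C_0 − rank ∂_1 = 6 − 5 = 1, and the invariant factors of ∂_1 are all 1, so H_0 ≅ Z.
  H_1: rank ker ∂_1 − rank ∂_2 = (15 − 5) − 10 = 0, and ∂_2 has invariant factor 2 > 1, so H_1 ≅ Z_2.
  H_2: rank ker ∂_2 − rank ∂_3 = (10 − 10) − 0 = 0, and there is no ∂_3, so H_2 ≅ 0.

As a check, the Euler characteristic is 6 − 15 + 10 = 1, which agrees with 1 − 0 + 0 = 1.

H_0 ≅ Z,  H_1 ≅ Z_2,  H_2 = 0.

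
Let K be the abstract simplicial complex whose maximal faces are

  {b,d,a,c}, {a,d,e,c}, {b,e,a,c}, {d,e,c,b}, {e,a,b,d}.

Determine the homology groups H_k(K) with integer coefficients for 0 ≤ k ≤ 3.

Order the vertices as a < b < c < d < e. Listing each simplex with vertices in this order, K has dimension 3 with simplices:

  0-simplices (5): a, b, c, d, e
  1-simplices (10): ab, ac, ad, ae, bc, bd, be, cd, ce, de
  2-simplices (10): abc, abd, abe, acd, ace, ade, bcd, bce, bde, cde
  3-simplices (5): abcd, abce, abde, acde, bcde

so the chain groups are C_0 ≅ Z^5, C_1 ≅ Z^10, C_2 ≅ Z^10, C_3 ≅ Z^5.

The boundary map ∂_1: C_1 → C_0 is given by ∂[p,q] = [q] − [p]. For instance
  ∂ae = e − a.
The 5×10 boundary matrix has rank 4 and Smith normal form diag(1,1,1,1).

∂_2: C_2 → C_1 sends each 2-simplex [p,q,r] to [q,r] − [p,r] + [p,q]. For instance
  ∂cde = de − ce + cd,
  ∂bce = ce − be + bc.
The 10×10 boundary matrix has rank 6 and Smith normal form diag(1,1,1,1,1,1).

∂_3: C_3 → C_2 sends each 3-simplex σ to the alternating sum Σ_i (−1)^i (σ with its i-th vertex removed). For instance
  ∂abcd = bcd − acd + abd − abc,
  ∂bcde = cde − bde + bce − bcd.
The resulting 10×5 matrix has rank 4, and its Smith normal form has invariant factors (1,1,1,1).

Now H_k = ker ∂_k / im ∂_{k+1}, so:

  H_0: rank C_0 − rank ∂_1 = 5 − 4 = 1, and the invariant factors of ∂_1 are all 1, so H_0 = Z.
  H_1: rank ker ∂_1 − rank ∂_2 = (10 − 4) − 6 = 0, and the invariant factors of ∂_2 are all 1, so H_1 = 0.
  H_2: rank ker ∂_2 − rank ∂_3 = (10 − 6) − 4 = 0, and the invariant factors of ∂_3 are all 1, so H_2 = 0.
  H_3: rank ker ∂_3 − rank ∂_4 = (5 − 4) − 0 = 1, and there is no ∂_4, so H_3 = Z.

H_0 = Z,  H_1 = 0,  H_2 = 0,  H_3 = Z.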